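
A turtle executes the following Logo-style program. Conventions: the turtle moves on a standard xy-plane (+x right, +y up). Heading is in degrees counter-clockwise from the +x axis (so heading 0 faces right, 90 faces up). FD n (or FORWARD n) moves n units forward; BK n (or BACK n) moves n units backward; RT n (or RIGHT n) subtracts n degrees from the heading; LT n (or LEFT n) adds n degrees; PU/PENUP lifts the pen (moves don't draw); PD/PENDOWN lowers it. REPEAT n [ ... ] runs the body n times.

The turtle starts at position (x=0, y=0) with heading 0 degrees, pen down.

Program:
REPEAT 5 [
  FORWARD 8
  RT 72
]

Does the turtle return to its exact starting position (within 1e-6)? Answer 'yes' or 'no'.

Answer: yes

Derivation:
Executing turtle program step by step:
Start: pos=(0,0), heading=0, pen down
REPEAT 5 [
  -- iteration 1/5 --
  FD 8: (0,0) -> (8,0) [heading=0, draw]
  RT 72: heading 0 -> 288
  -- iteration 2/5 --
  FD 8: (8,0) -> (10.472,-7.608) [heading=288, draw]
  RT 72: heading 288 -> 216
  -- iteration 3/5 --
  FD 8: (10.472,-7.608) -> (4,-12.311) [heading=216, draw]
  RT 72: heading 216 -> 144
  -- iteration 4/5 --
  FD 8: (4,-12.311) -> (-2.472,-7.608) [heading=144, draw]
  RT 72: heading 144 -> 72
  -- iteration 5/5 --
  FD 8: (-2.472,-7.608) -> (0,0) [heading=72, draw]
  RT 72: heading 72 -> 0
]
Final: pos=(0,0), heading=0, 5 segment(s) drawn

Start position: (0, 0)
Final position: (0, 0)
Distance = 0; < 1e-6 -> CLOSED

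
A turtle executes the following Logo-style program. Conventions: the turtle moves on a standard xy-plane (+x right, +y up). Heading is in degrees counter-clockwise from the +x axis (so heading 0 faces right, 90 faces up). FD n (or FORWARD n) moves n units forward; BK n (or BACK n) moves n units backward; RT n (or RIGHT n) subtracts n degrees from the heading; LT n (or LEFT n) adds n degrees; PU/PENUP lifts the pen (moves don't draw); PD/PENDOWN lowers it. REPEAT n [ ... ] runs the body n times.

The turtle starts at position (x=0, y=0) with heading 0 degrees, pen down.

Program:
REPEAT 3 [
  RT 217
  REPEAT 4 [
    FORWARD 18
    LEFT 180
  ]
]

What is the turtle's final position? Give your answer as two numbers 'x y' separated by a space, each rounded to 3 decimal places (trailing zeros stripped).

Executing turtle program step by step:
Start: pos=(0,0), heading=0, pen down
REPEAT 3 [
  -- iteration 1/3 --
  RT 217: heading 0 -> 143
  REPEAT 4 [
    -- iteration 1/4 --
    FD 18: (0,0) -> (-14.375,10.833) [heading=143, draw]
    LT 180: heading 143 -> 323
    -- iteration 2/4 --
    FD 18: (-14.375,10.833) -> (0,0) [heading=323, draw]
    LT 180: heading 323 -> 143
    -- iteration 3/4 --
    FD 18: (0,0) -> (-14.375,10.833) [heading=143, draw]
    LT 180: heading 143 -> 323
    -- iteration 4/4 --
    FD 18: (-14.375,10.833) -> (0,0) [heading=323, draw]
    LT 180: heading 323 -> 143
  ]
  -- iteration 2/3 --
  RT 217: heading 143 -> 286
  REPEAT 4 [
    -- iteration 1/4 --
    FD 18: (0,0) -> (4.961,-17.303) [heading=286, draw]
    LT 180: heading 286 -> 106
    -- iteration 2/4 --
    FD 18: (4.961,-17.303) -> (0,0) [heading=106, draw]
    LT 180: heading 106 -> 286
    -- iteration 3/4 --
    FD 18: (0,0) -> (4.961,-17.303) [heading=286, draw]
    LT 180: heading 286 -> 106
    -- iteration 4/4 --
    FD 18: (4.961,-17.303) -> (0,0) [heading=106, draw]
    LT 180: heading 106 -> 286
  ]
  -- iteration 3/3 --
  RT 217: heading 286 -> 69
  REPEAT 4 [
    -- iteration 1/4 --
    FD 18: (0,0) -> (6.451,16.804) [heading=69, draw]
    LT 180: heading 69 -> 249
    -- iteration 2/4 --
    FD 18: (6.451,16.804) -> (0,0) [heading=249, draw]
    LT 180: heading 249 -> 69
    -- iteration 3/4 --
    FD 18: (0,0) -> (6.451,16.804) [heading=69, draw]
    LT 180: heading 69 -> 249
    -- iteration 4/4 --
    FD 18: (6.451,16.804) -> (0,0) [heading=249, draw]
    LT 180: heading 249 -> 69
  ]
]
Final: pos=(0,0), heading=69, 12 segment(s) drawn

Answer: 0 0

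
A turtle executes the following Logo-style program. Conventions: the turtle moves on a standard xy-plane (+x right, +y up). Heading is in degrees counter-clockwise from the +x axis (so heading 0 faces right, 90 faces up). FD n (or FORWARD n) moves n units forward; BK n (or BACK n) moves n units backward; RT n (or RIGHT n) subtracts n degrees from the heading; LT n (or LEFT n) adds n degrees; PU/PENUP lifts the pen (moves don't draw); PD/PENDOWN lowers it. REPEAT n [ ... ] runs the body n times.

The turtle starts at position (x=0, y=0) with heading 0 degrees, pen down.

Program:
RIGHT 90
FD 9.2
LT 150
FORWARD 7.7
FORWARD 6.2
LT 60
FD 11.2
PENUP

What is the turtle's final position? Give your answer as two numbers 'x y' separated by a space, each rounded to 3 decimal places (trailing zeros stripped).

Executing turtle program step by step:
Start: pos=(0,0), heading=0, pen down
RT 90: heading 0 -> 270
FD 9.2: (0,0) -> (0,-9.2) [heading=270, draw]
LT 150: heading 270 -> 60
FD 7.7: (0,-9.2) -> (3.85,-2.532) [heading=60, draw]
FD 6.2: (3.85,-2.532) -> (6.95,2.838) [heading=60, draw]
LT 60: heading 60 -> 120
FD 11.2: (6.95,2.838) -> (1.35,12.537) [heading=120, draw]
PU: pen up
Final: pos=(1.35,12.537), heading=120, 4 segment(s) drawn

Answer: 1.35 12.537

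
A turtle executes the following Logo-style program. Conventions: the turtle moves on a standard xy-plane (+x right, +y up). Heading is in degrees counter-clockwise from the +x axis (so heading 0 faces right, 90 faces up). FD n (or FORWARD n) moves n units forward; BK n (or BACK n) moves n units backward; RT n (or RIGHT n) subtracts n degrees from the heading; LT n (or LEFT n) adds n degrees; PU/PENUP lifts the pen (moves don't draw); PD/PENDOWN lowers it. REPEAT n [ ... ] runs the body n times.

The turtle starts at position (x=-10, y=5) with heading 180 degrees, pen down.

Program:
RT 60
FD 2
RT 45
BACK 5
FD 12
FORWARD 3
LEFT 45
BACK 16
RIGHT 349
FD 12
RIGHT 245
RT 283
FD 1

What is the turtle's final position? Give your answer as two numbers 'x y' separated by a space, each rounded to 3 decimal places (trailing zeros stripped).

Answer: -7.486 10.99

Derivation:
Executing turtle program step by step:
Start: pos=(-10,5), heading=180, pen down
RT 60: heading 180 -> 120
FD 2: (-10,5) -> (-11,6.732) [heading=120, draw]
RT 45: heading 120 -> 75
BK 5: (-11,6.732) -> (-12.294,1.902) [heading=75, draw]
FD 12: (-12.294,1.902) -> (-9.188,13.494) [heading=75, draw]
FD 3: (-9.188,13.494) -> (-8.412,16.391) [heading=75, draw]
LT 45: heading 75 -> 120
BK 16: (-8.412,16.391) -> (-0.412,2.535) [heading=120, draw]
RT 349: heading 120 -> 131
FD 12: (-0.412,2.535) -> (-8.285,11.591) [heading=131, draw]
RT 245: heading 131 -> 246
RT 283: heading 246 -> 323
FD 1: (-8.285,11.591) -> (-7.486,10.99) [heading=323, draw]
Final: pos=(-7.486,10.99), heading=323, 7 segment(s) drawn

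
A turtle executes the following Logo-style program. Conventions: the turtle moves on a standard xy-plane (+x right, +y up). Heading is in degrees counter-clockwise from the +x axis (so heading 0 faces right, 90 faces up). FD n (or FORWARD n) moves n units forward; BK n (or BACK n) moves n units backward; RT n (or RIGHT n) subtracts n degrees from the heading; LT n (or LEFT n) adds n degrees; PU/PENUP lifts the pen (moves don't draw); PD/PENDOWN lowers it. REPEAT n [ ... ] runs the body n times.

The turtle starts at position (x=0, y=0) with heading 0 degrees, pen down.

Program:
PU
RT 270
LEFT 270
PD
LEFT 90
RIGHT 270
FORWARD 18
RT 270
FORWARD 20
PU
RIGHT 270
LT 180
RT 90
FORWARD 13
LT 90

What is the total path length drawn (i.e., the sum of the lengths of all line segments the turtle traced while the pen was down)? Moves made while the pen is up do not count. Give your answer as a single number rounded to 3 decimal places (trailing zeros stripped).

Answer: 38

Derivation:
Executing turtle program step by step:
Start: pos=(0,0), heading=0, pen down
PU: pen up
RT 270: heading 0 -> 90
LT 270: heading 90 -> 0
PD: pen down
LT 90: heading 0 -> 90
RT 270: heading 90 -> 180
FD 18: (0,0) -> (-18,0) [heading=180, draw]
RT 270: heading 180 -> 270
FD 20: (-18,0) -> (-18,-20) [heading=270, draw]
PU: pen up
RT 270: heading 270 -> 0
LT 180: heading 0 -> 180
RT 90: heading 180 -> 90
FD 13: (-18,-20) -> (-18,-7) [heading=90, move]
LT 90: heading 90 -> 180
Final: pos=(-18,-7), heading=180, 2 segment(s) drawn

Segment lengths:
  seg 1: (0,0) -> (-18,0), length = 18
  seg 2: (-18,0) -> (-18,-20), length = 20
Total = 38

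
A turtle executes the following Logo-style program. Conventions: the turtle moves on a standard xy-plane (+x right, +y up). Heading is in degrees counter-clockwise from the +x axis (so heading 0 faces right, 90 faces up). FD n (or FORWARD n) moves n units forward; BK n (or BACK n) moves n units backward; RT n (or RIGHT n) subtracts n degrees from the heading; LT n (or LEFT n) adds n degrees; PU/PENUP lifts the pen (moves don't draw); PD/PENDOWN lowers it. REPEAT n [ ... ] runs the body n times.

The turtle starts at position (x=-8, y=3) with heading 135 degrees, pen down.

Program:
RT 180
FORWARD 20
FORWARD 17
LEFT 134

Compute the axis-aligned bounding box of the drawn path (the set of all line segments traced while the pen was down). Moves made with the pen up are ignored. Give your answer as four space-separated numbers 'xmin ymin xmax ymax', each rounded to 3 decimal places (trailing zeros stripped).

Answer: -8 -23.163 18.163 3

Derivation:
Executing turtle program step by step:
Start: pos=(-8,3), heading=135, pen down
RT 180: heading 135 -> 315
FD 20: (-8,3) -> (6.142,-11.142) [heading=315, draw]
FD 17: (6.142,-11.142) -> (18.163,-23.163) [heading=315, draw]
LT 134: heading 315 -> 89
Final: pos=(18.163,-23.163), heading=89, 2 segment(s) drawn

Segment endpoints: x in {-8, 6.142, 18.163}, y in {-23.163, -11.142, 3}
xmin=-8, ymin=-23.163, xmax=18.163, ymax=3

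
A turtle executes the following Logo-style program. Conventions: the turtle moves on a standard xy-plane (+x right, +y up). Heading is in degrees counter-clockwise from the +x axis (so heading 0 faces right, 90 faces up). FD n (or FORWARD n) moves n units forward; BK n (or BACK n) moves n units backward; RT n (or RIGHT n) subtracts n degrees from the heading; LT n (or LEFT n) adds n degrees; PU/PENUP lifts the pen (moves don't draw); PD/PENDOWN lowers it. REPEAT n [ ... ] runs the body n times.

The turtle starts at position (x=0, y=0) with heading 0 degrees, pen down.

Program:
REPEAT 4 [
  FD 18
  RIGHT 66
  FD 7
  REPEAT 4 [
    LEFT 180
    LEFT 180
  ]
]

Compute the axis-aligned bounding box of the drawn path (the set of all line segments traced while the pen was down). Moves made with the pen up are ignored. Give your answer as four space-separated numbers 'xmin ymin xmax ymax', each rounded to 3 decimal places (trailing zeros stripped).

Executing turtle program step by step:
Start: pos=(0,0), heading=0, pen down
REPEAT 4 [
  -- iteration 1/4 --
  FD 18: (0,0) -> (18,0) [heading=0, draw]
  RT 66: heading 0 -> 294
  FD 7: (18,0) -> (20.847,-6.395) [heading=294, draw]
  REPEAT 4 [
    -- iteration 1/4 --
    LT 180: heading 294 -> 114
    LT 180: heading 114 -> 294
    -- iteration 2/4 --
    LT 180: heading 294 -> 114
    LT 180: heading 114 -> 294
    -- iteration 3/4 --
    LT 180: heading 294 -> 114
    LT 180: heading 114 -> 294
    -- iteration 4/4 --
    LT 180: heading 294 -> 114
    LT 180: heading 114 -> 294
  ]
  -- iteration 2/4 --
  FD 18: (20.847,-6.395) -> (28.168,-22.839) [heading=294, draw]
  RT 66: heading 294 -> 228
  FD 7: (28.168,-22.839) -> (23.485,-28.041) [heading=228, draw]
  REPEAT 4 [
    -- iteration 1/4 --
    LT 180: heading 228 -> 48
    LT 180: heading 48 -> 228
    -- iteration 2/4 --
    LT 180: heading 228 -> 48
    LT 180: heading 48 -> 228
    -- iteration 3/4 --
    LT 180: heading 228 -> 48
    LT 180: heading 48 -> 228
    -- iteration 4/4 --
    LT 180: heading 228 -> 48
    LT 180: heading 48 -> 228
  ]
  -- iteration 3/4 --
  FD 18: (23.485,-28.041) -> (11.44,-41.417) [heading=228, draw]
  RT 66: heading 228 -> 162
  FD 7: (11.44,-41.417) -> (4.783,-39.254) [heading=162, draw]
  REPEAT 4 [
    -- iteration 1/4 --
    LT 180: heading 162 -> 342
    LT 180: heading 342 -> 162
    -- iteration 2/4 --
    LT 180: heading 162 -> 342
    LT 180: heading 342 -> 162
    -- iteration 3/4 --
    LT 180: heading 162 -> 342
    LT 180: heading 342 -> 162
    -- iteration 4/4 --
    LT 180: heading 162 -> 342
    LT 180: heading 342 -> 162
  ]
  -- iteration 4/4 --
  FD 18: (4.783,-39.254) -> (-12.336,-33.692) [heading=162, draw]
  RT 66: heading 162 -> 96
  FD 7: (-12.336,-33.692) -> (-13.068,-26.73) [heading=96, draw]
  REPEAT 4 [
    -- iteration 1/4 --
    LT 180: heading 96 -> 276
    LT 180: heading 276 -> 96
    -- iteration 2/4 --
    LT 180: heading 96 -> 276
    LT 180: heading 276 -> 96
    -- iteration 3/4 --
    LT 180: heading 96 -> 276
    LT 180: heading 276 -> 96
    -- iteration 4/4 --
    LT 180: heading 96 -> 276
    LT 180: heading 276 -> 96
  ]
]
Final: pos=(-13.068,-26.73), heading=96, 8 segment(s) drawn

Segment endpoints: x in {-13.068, -12.336, 0, 4.783, 11.44, 18, 20.847, 23.485, 28.168}, y in {-41.417, -39.254, -33.692, -28.041, -26.73, -22.839, -6.395, 0}
xmin=-13.068, ymin=-41.417, xmax=28.168, ymax=0

Answer: -13.068 -41.417 28.168 0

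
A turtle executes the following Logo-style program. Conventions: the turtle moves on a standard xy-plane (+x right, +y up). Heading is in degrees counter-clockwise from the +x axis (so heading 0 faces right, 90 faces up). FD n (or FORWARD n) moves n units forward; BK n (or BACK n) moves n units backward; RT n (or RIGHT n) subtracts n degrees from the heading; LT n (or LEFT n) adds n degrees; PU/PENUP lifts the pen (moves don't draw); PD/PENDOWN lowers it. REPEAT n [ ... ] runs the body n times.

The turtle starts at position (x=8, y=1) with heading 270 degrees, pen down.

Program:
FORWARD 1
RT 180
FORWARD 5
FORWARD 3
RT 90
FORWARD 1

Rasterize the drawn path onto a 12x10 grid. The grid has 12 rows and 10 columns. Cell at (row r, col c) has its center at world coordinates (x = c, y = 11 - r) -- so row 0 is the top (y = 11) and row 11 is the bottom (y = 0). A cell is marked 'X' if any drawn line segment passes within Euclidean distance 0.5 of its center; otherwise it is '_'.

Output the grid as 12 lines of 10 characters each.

Segment 0: (8,1) -> (8,0)
Segment 1: (8,0) -> (8,5)
Segment 2: (8,5) -> (8,8)
Segment 3: (8,8) -> (9,8)

Answer: __________
__________
__________
________XX
________X_
________X_
________X_
________X_
________X_
________X_
________X_
________X_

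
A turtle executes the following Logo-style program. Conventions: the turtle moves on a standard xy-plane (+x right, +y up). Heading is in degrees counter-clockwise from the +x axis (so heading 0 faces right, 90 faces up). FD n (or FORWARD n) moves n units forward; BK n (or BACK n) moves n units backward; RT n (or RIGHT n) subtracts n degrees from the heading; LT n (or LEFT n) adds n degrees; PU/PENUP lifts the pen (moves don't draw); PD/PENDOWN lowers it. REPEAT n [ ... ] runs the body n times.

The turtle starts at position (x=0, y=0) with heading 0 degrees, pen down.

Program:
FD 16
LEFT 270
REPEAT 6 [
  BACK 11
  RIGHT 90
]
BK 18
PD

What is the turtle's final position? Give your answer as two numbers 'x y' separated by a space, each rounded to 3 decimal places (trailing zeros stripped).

Answer: 27 -7

Derivation:
Executing turtle program step by step:
Start: pos=(0,0), heading=0, pen down
FD 16: (0,0) -> (16,0) [heading=0, draw]
LT 270: heading 0 -> 270
REPEAT 6 [
  -- iteration 1/6 --
  BK 11: (16,0) -> (16,11) [heading=270, draw]
  RT 90: heading 270 -> 180
  -- iteration 2/6 --
  BK 11: (16,11) -> (27,11) [heading=180, draw]
  RT 90: heading 180 -> 90
  -- iteration 3/6 --
  BK 11: (27,11) -> (27,0) [heading=90, draw]
  RT 90: heading 90 -> 0
  -- iteration 4/6 --
  BK 11: (27,0) -> (16,0) [heading=0, draw]
  RT 90: heading 0 -> 270
  -- iteration 5/6 --
  BK 11: (16,0) -> (16,11) [heading=270, draw]
  RT 90: heading 270 -> 180
  -- iteration 6/6 --
  BK 11: (16,11) -> (27,11) [heading=180, draw]
  RT 90: heading 180 -> 90
]
BK 18: (27,11) -> (27,-7) [heading=90, draw]
PD: pen down
Final: pos=(27,-7), heading=90, 8 segment(s) drawn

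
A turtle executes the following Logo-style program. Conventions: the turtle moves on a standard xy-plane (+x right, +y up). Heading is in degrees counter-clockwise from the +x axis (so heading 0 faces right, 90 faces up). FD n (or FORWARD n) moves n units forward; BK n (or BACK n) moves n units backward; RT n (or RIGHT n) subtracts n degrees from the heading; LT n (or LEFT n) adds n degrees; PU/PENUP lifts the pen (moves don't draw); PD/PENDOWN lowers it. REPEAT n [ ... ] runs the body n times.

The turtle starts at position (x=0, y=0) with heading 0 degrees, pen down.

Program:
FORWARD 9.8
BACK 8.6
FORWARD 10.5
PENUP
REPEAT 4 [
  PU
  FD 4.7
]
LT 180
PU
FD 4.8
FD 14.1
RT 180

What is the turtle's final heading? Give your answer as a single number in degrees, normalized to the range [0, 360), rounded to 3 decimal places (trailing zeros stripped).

Answer: 0

Derivation:
Executing turtle program step by step:
Start: pos=(0,0), heading=0, pen down
FD 9.8: (0,0) -> (9.8,0) [heading=0, draw]
BK 8.6: (9.8,0) -> (1.2,0) [heading=0, draw]
FD 10.5: (1.2,0) -> (11.7,0) [heading=0, draw]
PU: pen up
REPEAT 4 [
  -- iteration 1/4 --
  PU: pen up
  FD 4.7: (11.7,0) -> (16.4,0) [heading=0, move]
  -- iteration 2/4 --
  PU: pen up
  FD 4.7: (16.4,0) -> (21.1,0) [heading=0, move]
  -- iteration 3/4 --
  PU: pen up
  FD 4.7: (21.1,0) -> (25.8,0) [heading=0, move]
  -- iteration 4/4 --
  PU: pen up
  FD 4.7: (25.8,0) -> (30.5,0) [heading=0, move]
]
LT 180: heading 0 -> 180
PU: pen up
FD 4.8: (30.5,0) -> (25.7,0) [heading=180, move]
FD 14.1: (25.7,0) -> (11.6,0) [heading=180, move]
RT 180: heading 180 -> 0
Final: pos=(11.6,0), heading=0, 3 segment(s) drawn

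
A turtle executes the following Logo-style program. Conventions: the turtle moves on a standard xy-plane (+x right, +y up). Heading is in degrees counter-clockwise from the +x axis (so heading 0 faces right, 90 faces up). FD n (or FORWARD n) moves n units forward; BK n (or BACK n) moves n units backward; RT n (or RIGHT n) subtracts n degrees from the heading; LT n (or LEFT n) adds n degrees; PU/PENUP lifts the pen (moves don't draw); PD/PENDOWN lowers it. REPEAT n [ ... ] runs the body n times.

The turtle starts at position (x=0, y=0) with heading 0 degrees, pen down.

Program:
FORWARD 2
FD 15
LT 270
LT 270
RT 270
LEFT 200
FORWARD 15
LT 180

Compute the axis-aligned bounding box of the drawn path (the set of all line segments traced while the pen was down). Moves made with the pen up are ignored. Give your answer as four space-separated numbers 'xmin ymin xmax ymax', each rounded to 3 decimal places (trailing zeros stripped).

Executing turtle program step by step:
Start: pos=(0,0), heading=0, pen down
FD 2: (0,0) -> (2,0) [heading=0, draw]
FD 15: (2,0) -> (17,0) [heading=0, draw]
LT 270: heading 0 -> 270
LT 270: heading 270 -> 180
RT 270: heading 180 -> 270
LT 200: heading 270 -> 110
FD 15: (17,0) -> (11.87,14.095) [heading=110, draw]
LT 180: heading 110 -> 290
Final: pos=(11.87,14.095), heading=290, 3 segment(s) drawn

Segment endpoints: x in {0, 2, 11.87, 17}, y in {0, 14.095}
xmin=0, ymin=0, xmax=17, ymax=14.095

Answer: 0 0 17 14.095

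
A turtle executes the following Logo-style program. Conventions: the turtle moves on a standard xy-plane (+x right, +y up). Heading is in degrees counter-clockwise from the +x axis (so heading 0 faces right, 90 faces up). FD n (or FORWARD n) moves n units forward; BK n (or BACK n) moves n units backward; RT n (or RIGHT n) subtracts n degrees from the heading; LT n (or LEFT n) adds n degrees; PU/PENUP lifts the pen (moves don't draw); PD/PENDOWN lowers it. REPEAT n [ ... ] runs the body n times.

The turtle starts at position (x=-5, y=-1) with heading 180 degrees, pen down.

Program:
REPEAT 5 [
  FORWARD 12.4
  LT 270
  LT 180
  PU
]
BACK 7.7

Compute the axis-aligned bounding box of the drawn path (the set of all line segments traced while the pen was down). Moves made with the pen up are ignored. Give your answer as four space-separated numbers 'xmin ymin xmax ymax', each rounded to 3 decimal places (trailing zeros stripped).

Answer: -17.4 -1 -5 -1

Derivation:
Executing turtle program step by step:
Start: pos=(-5,-1), heading=180, pen down
REPEAT 5 [
  -- iteration 1/5 --
  FD 12.4: (-5,-1) -> (-17.4,-1) [heading=180, draw]
  LT 270: heading 180 -> 90
  LT 180: heading 90 -> 270
  PU: pen up
  -- iteration 2/5 --
  FD 12.4: (-17.4,-1) -> (-17.4,-13.4) [heading=270, move]
  LT 270: heading 270 -> 180
  LT 180: heading 180 -> 0
  PU: pen up
  -- iteration 3/5 --
  FD 12.4: (-17.4,-13.4) -> (-5,-13.4) [heading=0, move]
  LT 270: heading 0 -> 270
  LT 180: heading 270 -> 90
  PU: pen up
  -- iteration 4/5 --
  FD 12.4: (-5,-13.4) -> (-5,-1) [heading=90, move]
  LT 270: heading 90 -> 0
  LT 180: heading 0 -> 180
  PU: pen up
  -- iteration 5/5 --
  FD 12.4: (-5,-1) -> (-17.4,-1) [heading=180, move]
  LT 270: heading 180 -> 90
  LT 180: heading 90 -> 270
  PU: pen up
]
BK 7.7: (-17.4,-1) -> (-17.4,6.7) [heading=270, move]
Final: pos=(-17.4,6.7), heading=270, 1 segment(s) drawn

Segment endpoints: x in {-17.4, -5}, y in {-1, -1}
xmin=-17.4, ymin=-1, xmax=-5, ymax=-1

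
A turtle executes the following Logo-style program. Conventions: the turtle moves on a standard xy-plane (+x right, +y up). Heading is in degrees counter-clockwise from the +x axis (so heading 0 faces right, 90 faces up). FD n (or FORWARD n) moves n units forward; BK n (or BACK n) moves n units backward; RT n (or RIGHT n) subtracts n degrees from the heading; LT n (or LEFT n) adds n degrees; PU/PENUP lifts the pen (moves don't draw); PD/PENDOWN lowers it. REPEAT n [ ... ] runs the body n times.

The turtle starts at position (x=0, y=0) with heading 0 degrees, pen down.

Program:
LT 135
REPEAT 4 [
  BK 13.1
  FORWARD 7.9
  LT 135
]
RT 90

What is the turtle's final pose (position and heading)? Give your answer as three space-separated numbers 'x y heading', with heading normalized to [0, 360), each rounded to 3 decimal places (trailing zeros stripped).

Answer: 5.2 -2.154 225

Derivation:
Executing turtle program step by step:
Start: pos=(0,0), heading=0, pen down
LT 135: heading 0 -> 135
REPEAT 4 [
  -- iteration 1/4 --
  BK 13.1: (0,0) -> (9.263,-9.263) [heading=135, draw]
  FD 7.9: (9.263,-9.263) -> (3.677,-3.677) [heading=135, draw]
  LT 135: heading 135 -> 270
  -- iteration 2/4 --
  BK 13.1: (3.677,-3.677) -> (3.677,9.423) [heading=270, draw]
  FD 7.9: (3.677,9.423) -> (3.677,1.523) [heading=270, draw]
  LT 135: heading 270 -> 45
  -- iteration 3/4 --
  BK 13.1: (3.677,1.523) -> (-5.586,-7.74) [heading=45, draw]
  FD 7.9: (-5.586,-7.74) -> (0,-2.154) [heading=45, draw]
  LT 135: heading 45 -> 180
  -- iteration 4/4 --
  BK 13.1: (0,-2.154) -> (13.1,-2.154) [heading=180, draw]
  FD 7.9: (13.1,-2.154) -> (5.2,-2.154) [heading=180, draw]
  LT 135: heading 180 -> 315
]
RT 90: heading 315 -> 225
Final: pos=(5.2,-2.154), heading=225, 8 segment(s) drawn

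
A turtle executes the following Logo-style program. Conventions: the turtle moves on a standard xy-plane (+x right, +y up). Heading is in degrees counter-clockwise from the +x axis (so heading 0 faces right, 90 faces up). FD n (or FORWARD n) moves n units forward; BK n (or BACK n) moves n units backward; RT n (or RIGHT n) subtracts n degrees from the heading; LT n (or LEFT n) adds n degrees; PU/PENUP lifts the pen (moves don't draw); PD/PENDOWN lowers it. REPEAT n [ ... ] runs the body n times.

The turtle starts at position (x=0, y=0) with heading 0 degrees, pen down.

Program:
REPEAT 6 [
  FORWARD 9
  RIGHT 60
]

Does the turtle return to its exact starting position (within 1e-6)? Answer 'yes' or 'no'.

Executing turtle program step by step:
Start: pos=(0,0), heading=0, pen down
REPEAT 6 [
  -- iteration 1/6 --
  FD 9: (0,0) -> (9,0) [heading=0, draw]
  RT 60: heading 0 -> 300
  -- iteration 2/6 --
  FD 9: (9,0) -> (13.5,-7.794) [heading=300, draw]
  RT 60: heading 300 -> 240
  -- iteration 3/6 --
  FD 9: (13.5,-7.794) -> (9,-15.588) [heading=240, draw]
  RT 60: heading 240 -> 180
  -- iteration 4/6 --
  FD 9: (9,-15.588) -> (0,-15.588) [heading=180, draw]
  RT 60: heading 180 -> 120
  -- iteration 5/6 --
  FD 9: (0,-15.588) -> (-4.5,-7.794) [heading=120, draw]
  RT 60: heading 120 -> 60
  -- iteration 6/6 --
  FD 9: (-4.5,-7.794) -> (0,0) [heading=60, draw]
  RT 60: heading 60 -> 0
]
Final: pos=(0,0), heading=0, 6 segment(s) drawn

Start position: (0, 0)
Final position: (0, 0)
Distance = 0; < 1e-6 -> CLOSED

Answer: yes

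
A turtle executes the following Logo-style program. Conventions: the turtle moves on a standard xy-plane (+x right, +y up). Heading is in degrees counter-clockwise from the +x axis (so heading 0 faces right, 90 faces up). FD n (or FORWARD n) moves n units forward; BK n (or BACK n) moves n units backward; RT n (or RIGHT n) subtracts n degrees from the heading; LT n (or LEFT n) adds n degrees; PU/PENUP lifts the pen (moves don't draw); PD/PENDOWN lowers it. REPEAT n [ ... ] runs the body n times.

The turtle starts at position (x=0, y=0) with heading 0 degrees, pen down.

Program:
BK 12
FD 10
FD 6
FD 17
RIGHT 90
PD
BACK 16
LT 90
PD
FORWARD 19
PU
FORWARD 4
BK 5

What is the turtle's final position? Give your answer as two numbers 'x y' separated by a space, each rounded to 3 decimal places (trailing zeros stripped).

Answer: 39 16

Derivation:
Executing turtle program step by step:
Start: pos=(0,0), heading=0, pen down
BK 12: (0,0) -> (-12,0) [heading=0, draw]
FD 10: (-12,0) -> (-2,0) [heading=0, draw]
FD 6: (-2,0) -> (4,0) [heading=0, draw]
FD 17: (4,0) -> (21,0) [heading=0, draw]
RT 90: heading 0 -> 270
PD: pen down
BK 16: (21,0) -> (21,16) [heading=270, draw]
LT 90: heading 270 -> 0
PD: pen down
FD 19: (21,16) -> (40,16) [heading=0, draw]
PU: pen up
FD 4: (40,16) -> (44,16) [heading=0, move]
BK 5: (44,16) -> (39,16) [heading=0, move]
Final: pos=(39,16), heading=0, 6 segment(s) drawn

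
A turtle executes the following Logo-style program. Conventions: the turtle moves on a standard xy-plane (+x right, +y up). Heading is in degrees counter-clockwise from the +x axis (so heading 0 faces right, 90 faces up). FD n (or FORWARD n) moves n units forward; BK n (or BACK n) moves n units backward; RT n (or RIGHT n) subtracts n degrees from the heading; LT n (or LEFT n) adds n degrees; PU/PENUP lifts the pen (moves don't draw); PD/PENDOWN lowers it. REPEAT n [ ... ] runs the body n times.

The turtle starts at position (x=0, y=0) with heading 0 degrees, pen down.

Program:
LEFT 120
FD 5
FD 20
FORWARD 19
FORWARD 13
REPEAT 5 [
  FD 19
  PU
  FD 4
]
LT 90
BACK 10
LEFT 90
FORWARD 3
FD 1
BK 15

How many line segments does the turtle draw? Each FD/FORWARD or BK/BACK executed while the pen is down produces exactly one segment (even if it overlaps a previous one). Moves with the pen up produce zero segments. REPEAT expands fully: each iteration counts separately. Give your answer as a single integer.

Answer: 5

Derivation:
Executing turtle program step by step:
Start: pos=(0,0), heading=0, pen down
LT 120: heading 0 -> 120
FD 5: (0,0) -> (-2.5,4.33) [heading=120, draw]
FD 20: (-2.5,4.33) -> (-12.5,21.651) [heading=120, draw]
FD 19: (-12.5,21.651) -> (-22,38.105) [heading=120, draw]
FD 13: (-22,38.105) -> (-28.5,49.363) [heading=120, draw]
REPEAT 5 [
  -- iteration 1/5 --
  FD 19: (-28.5,49.363) -> (-38,65.818) [heading=120, draw]
  PU: pen up
  FD 4: (-38,65.818) -> (-40,69.282) [heading=120, move]
  -- iteration 2/5 --
  FD 19: (-40,69.282) -> (-49.5,85.737) [heading=120, move]
  PU: pen up
  FD 4: (-49.5,85.737) -> (-51.5,89.201) [heading=120, move]
  -- iteration 3/5 --
  FD 19: (-51.5,89.201) -> (-61,105.655) [heading=120, move]
  PU: pen up
  FD 4: (-61,105.655) -> (-63,109.119) [heading=120, move]
  -- iteration 4/5 --
  FD 19: (-63,109.119) -> (-72.5,125.574) [heading=120, move]
  PU: pen up
  FD 4: (-72.5,125.574) -> (-74.5,129.038) [heading=120, move]
  -- iteration 5/5 --
  FD 19: (-74.5,129.038) -> (-84,145.492) [heading=120, move]
  PU: pen up
  FD 4: (-84,145.492) -> (-86,148.956) [heading=120, move]
]
LT 90: heading 120 -> 210
BK 10: (-86,148.956) -> (-77.34,153.956) [heading=210, move]
LT 90: heading 210 -> 300
FD 3: (-77.34,153.956) -> (-75.84,151.358) [heading=300, move]
FD 1: (-75.84,151.358) -> (-75.34,150.492) [heading=300, move]
BK 15: (-75.34,150.492) -> (-82.84,163.483) [heading=300, move]
Final: pos=(-82.84,163.483), heading=300, 5 segment(s) drawn
Segments drawn: 5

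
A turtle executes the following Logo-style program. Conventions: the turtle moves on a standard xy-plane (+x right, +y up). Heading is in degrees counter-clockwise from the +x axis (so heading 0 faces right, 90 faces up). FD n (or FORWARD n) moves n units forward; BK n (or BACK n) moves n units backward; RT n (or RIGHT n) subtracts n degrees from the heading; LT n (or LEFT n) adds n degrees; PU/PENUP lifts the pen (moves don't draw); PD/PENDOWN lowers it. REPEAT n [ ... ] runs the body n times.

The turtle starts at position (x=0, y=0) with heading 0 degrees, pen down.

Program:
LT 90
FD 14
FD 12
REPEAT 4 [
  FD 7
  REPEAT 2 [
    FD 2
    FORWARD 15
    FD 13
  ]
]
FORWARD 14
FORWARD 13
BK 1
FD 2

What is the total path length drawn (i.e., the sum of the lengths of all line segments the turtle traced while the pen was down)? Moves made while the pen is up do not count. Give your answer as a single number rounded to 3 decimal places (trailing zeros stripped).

Answer: 324

Derivation:
Executing turtle program step by step:
Start: pos=(0,0), heading=0, pen down
LT 90: heading 0 -> 90
FD 14: (0,0) -> (0,14) [heading=90, draw]
FD 12: (0,14) -> (0,26) [heading=90, draw]
REPEAT 4 [
  -- iteration 1/4 --
  FD 7: (0,26) -> (0,33) [heading=90, draw]
  REPEAT 2 [
    -- iteration 1/2 --
    FD 2: (0,33) -> (0,35) [heading=90, draw]
    FD 15: (0,35) -> (0,50) [heading=90, draw]
    FD 13: (0,50) -> (0,63) [heading=90, draw]
    -- iteration 2/2 --
    FD 2: (0,63) -> (0,65) [heading=90, draw]
    FD 15: (0,65) -> (0,80) [heading=90, draw]
    FD 13: (0,80) -> (0,93) [heading=90, draw]
  ]
  -- iteration 2/4 --
  FD 7: (0,93) -> (0,100) [heading=90, draw]
  REPEAT 2 [
    -- iteration 1/2 --
    FD 2: (0,100) -> (0,102) [heading=90, draw]
    FD 15: (0,102) -> (0,117) [heading=90, draw]
    FD 13: (0,117) -> (0,130) [heading=90, draw]
    -- iteration 2/2 --
    FD 2: (0,130) -> (0,132) [heading=90, draw]
    FD 15: (0,132) -> (0,147) [heading=90, draw]
    FD 13: (0,147) -> (0,160) [heading=90, draw]
  ]
  -- iteration 3/4 --
  FD 7: (0,160) -> (0,167) [heading=90, draw]
  REPEAT 2 [
    -- iteration 1/2 --
    FD 2: (0,167) -> (0,169) [heading=90, draw]
    FD 15: (0,169) -> (0,184) [heading=90, draw]
    FD 13: (0,184) -> (0,197) [heading=90, draw]
    -- iteration 2/2 --
    FD 2: (0,197) -> (0,199) [heading=90, draw]
    FD 15: (0,199) -> (0,214) [heading=90, draw]
    FD 13: (0,214) -> (0,227) [heading=90, draw]
  ]
  -- iteration 4/4 --
  FD 7: (0,227) -> (0,234) [heading=90, draw]
  REPEAT 2 [
    -- iteration 1/2 --
    FD 2: (0,234) -> (0,236) [heading=90, draw]
    FD 15: (0,236) -> (0,251) [heading=90, draw]
    FD 13: (0,251) -> (0,264) [heading=90, draw]
    -- iteration 2/2 --
    FD 2: (0,264) -> (0,266) [heading=90, draw]
    FD 15: (0,266) -> (0,281) [heading=90, draw]
    FD 13: (0,281) -> (0,294) [heading=90, draw]
  ]
]
FD 14: (0,294) -> (0,308) [heading=90, draw]
FD 13: (0,308) -> (0,321) [heading=90, draw]
BK 1: (0,321) -> (0,320) [heading=90, draw]
FD 2: (0,320) -> (0,322) [heading=90, draw]
Final: pos=(0,322), heading=90, 34 segment(s) drawn

Segment lengths:
  seg 1: (0,0) -> (0,14), length = 14
  seg 2: (0,14) -> (0,26), length = 12
  seg 3: (0,26) -> (0,33), length = 7
  seg 4: (0,33) -> (0,35), length = 2
  seg 5: (0,35) -> (0,50), length = 15
  seg 6: (0,50) -> (0,63), length = 13
  seg 7: (0,63) -> (0,65), length = 2
  seg 8: (0,65) -> (0,80), length = 15
  seg 9: (0,80) -> (0,93), length = 13
  seg 10: (0,93) -> (0,100), length = 7
  seg 11: (0,100) -> (0,102), length = 2
  seg 12: (0,102) -> (0,117), length = 15
  seg 13: (0,117) -> (0,130), length = 13
  seg 14: (0,130) -> (0,132), length = 2
  seg 15: (0,132) -> (0,147), length = 15
  seg 16: (0,147) -> (0,160), length = 13
  seg 17: (0,160) -> (0,167), length = 7
  seg 18: (0,167) -> (0,169), length = 2
  seg 19: (0,169) -> (0,184), length = 15
  seg 20: (0,184) -> (0,197), length = 13
  seg 21: (0,197) -> (0,199), length = 2
  seg 22: (0,199) -> (0,214), length = 15
  seg 23: (0,214) -> (0,227), length = 13
  seg 24: (0,227) -> (0,234), length = 7
  seg 25: (0,234) -> (0,236), length = 2
  seg 26: (0,236) -> (0,251), length = 15
  seg 27: (0,251) -> (0,264), length = 13
  seg 28: (0,264) -> (0,266), length = 2
  seg 29: (0,266) -> (0,281), length = 15
  seg 30: (0,281) -> (0,294), length = 13
  seg 31: (0,294) -> (0,308), length = 14
  seg 32: (0,308) -> (0,321), length = 13
  seg 33: (0,321) -> (0,320), length = 1
  seg 34: (0,320) -> (0,322), length = 2
Total = 324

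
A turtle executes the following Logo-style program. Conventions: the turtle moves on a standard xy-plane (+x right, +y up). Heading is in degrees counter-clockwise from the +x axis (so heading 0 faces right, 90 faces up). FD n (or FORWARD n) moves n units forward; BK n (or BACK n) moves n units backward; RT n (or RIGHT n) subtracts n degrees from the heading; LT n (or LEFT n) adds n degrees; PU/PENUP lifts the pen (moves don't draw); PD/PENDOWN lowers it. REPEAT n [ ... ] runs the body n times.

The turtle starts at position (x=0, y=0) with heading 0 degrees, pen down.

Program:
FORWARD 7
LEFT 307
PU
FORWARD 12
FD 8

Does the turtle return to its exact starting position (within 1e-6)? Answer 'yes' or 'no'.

Answer: no

Derivation:
Executing turtle program step by step:
Start: pos=(0,0), heading=0, pen down
FD 7: (0,0) -> (7,0) [heading=0, draw]
LT 307: heading 0 -> 307
PU: pen up
FD 12: (7,0) -> (14.222,-9.584) [heading=307, move]
FD 8: (14.222,-9.584) -> (19.036,-15.973) [heading=307, move]
Final: pos=(19.036,-15.973), heading=307, 1 segment(s) drawn

Start position: (0, 0)
Final position: (19.036, -15.973)
Distance = 24.85; >= 1e-6 -> NOT closed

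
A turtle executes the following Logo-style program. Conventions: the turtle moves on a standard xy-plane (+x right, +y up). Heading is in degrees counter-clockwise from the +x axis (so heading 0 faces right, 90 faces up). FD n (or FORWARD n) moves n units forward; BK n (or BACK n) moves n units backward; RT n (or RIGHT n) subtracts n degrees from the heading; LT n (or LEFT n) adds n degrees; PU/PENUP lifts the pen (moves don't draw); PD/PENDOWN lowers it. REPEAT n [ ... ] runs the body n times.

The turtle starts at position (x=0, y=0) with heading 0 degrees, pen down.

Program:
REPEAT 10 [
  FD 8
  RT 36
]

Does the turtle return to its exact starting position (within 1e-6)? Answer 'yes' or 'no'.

Answer: yes

Derivation:
Executing turtle program step by step:
Start: pos=(0,0), heading=0, pen down
REPEAT 10 [
  -- iteration 1/10 --
  FD 8: (0,0) -> (8,0) [heading=0, draw]
  RT 36: heading 0 -> 324
  -- iteration 2/10 --
  FD 8: (8,0) -> (14.472,-4.702) [heading=324, draw]
  RT 36: heading 324 -> 288
  -- iteration 3/10 --
  FD 8: (14.472,-4.702) -> (16.944,-12.311) [heading=288, draw]
  RT 36: heading 288 -> 252
  -- iteration 4/10 --
  FD 8: (16.944,-12.311) -> (14.472,-19.919) [heading=252, draw]
  RT 36: heading 252 -> 216
  -- iteration 5/10 --
  FD 8: (14.472,-19.919) -> (8,-24.621) [heading=216, draw]
  RT 36: heading 216 -> 180
  -- iteration 6/10 --
  FD 8: (8,-24.621) -> (0,-24.621) [heading=180, draw]
  RT 36: heading 180 -> 144
  -- iteration 7/10 --
  FD 8: (0,-24.621) -> (-6.472,-19.919) [heading=144, draw]
  RT 36: heading 144 -> 108
  -- iteration 8/10 --
  FD 8: (-6.472,-19.919) -> (-8.944,-12.311) [heading=108, draw]
  RT 36: heading 108 -> 72
  -- iteration 9/10 --
  FD 8: (-8.944,-12.311) -> (-6.472,-4.702) [heading=72, draw]
  RT 36: heading 72 -> 36
  -- iteration 10/10 --
  FD 8: (-6.472,-4.702) -> (0,0) [heading=36, draw]
  RT 36: heading 36 -> 0
]
Final: pos=(0,0), heading=0, 10 segment(s) drawn

Start position: (0, 0)
Final position: (0, 0)
Distance = 0; < 1e-6 -> CLOSED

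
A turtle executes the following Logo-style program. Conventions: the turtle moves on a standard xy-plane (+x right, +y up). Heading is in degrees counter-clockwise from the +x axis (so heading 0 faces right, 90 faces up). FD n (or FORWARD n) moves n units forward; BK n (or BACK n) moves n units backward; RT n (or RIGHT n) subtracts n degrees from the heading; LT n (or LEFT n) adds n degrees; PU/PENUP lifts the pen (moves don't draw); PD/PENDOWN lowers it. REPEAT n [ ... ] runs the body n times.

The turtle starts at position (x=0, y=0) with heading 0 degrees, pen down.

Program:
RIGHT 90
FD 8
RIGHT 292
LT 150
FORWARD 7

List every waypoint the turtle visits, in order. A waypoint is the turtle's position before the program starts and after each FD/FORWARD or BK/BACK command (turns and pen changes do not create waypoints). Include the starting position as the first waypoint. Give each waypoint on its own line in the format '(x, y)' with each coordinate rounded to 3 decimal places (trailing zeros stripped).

Executing turtle program step by step:
Start: pos=(0,0), heading=0, pen down
RT 90: heading 0 -> 270
FD 8: (0,0) -> (0,-8) [heading=270, draw]
RT 292: heading 270 -> 338
LT 150: heading 338 -> 128
FD 7: (0,-8) -> (-4.31,-2.484) [heading=128, draw]
Final: pos=(-4.31,-2.484), heading=128, 2 segment(s) drawn
Waypoints (3 total):
(0, 0)
(0, -8)
(-4.31, -2.484)

Answer: (0, 0)
(0, -8)
(-4.31, -2.484)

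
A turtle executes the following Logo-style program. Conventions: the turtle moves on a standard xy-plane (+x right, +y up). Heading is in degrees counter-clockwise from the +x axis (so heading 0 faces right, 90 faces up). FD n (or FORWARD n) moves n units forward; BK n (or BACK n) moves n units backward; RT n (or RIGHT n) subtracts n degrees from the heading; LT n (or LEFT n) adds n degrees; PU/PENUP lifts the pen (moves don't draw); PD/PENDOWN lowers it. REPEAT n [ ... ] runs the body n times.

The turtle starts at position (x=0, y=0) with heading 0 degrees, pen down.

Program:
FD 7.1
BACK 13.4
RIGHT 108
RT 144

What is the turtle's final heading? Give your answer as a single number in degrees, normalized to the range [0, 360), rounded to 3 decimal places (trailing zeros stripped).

Executing turtle program step by step:
Start: pos=(0,0), heading=0, pen down
FD 7.1: (0,0) -> (7.1,0) [heading=0, draw]
BK 13.4: (7.1,0) -> (-6.3,0) [heading=0, draw]
RT 108: heading 0 -> 252
RT 144: heading 252 -> 108
Final: pos=(-6.3,0), heading=108, 2 segment(s) drawn

Answer: 108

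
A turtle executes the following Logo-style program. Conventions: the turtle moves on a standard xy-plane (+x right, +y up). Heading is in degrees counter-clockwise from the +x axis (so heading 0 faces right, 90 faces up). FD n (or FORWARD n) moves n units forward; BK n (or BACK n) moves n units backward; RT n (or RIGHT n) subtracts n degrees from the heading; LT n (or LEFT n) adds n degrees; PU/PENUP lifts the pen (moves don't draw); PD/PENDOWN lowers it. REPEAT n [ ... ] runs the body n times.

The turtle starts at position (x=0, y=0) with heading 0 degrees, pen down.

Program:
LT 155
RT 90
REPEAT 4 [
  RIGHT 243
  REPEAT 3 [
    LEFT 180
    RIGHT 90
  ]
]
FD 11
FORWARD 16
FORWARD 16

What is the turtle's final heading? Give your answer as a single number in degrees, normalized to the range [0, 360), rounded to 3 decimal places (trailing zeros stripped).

Answer: 173

Derivation:
Executing turtle program step by step:
Start: pos=(0,0), heading=0, pen down
LT 155: heading 0 -> 155
RT 90: heading 155 -> 65
REPEAT 4 [
  -- iteration 1/4 --
  RT 243: heading 65 -> 182
  REPEAT 3 [
    -- iteration 1/3 --
    LT 180: heading 182 -> 2
    RT 90: heading 2 -> 272
    -- iteration 2/3 --
    LT 180: heading 272 -> 92
    RT 90: heading 92 -> 2
    -- iteration 3/3 --
    LT 180: heading 2 -> 182
    RT 90: heading 182 -> 92
  ]
  -- iteration 2/4 --
  RT 243: heading 92 -> 209
  REPEAT 3 [
    -- iteration 1/3 --
    LT 180: heading 209 -> 29
    RT 90: heading 29 -> 299
    -- iteration 2/3 --
    LT 180: heading 299 -> 119
    RT 90: heading 119 -> 29
    -- iteration 3/3 --
    LT 180: heading 29 -> 209
    RT 90: heading 209 -> 119
  ]
  -- iteration 3/4 --
  RT 243: heading 119 -> 236
  REPEAT 3 [
    -- iteration 1/3 --
    LT 180: heading 236 -> 56
    RT 90: heading 56 -> 326
    -- iteration 2/3 --
    LT 180: heading 326 -> 146
    RT 90: heading 146 -> 56
    -- iteration 3/3 --
    LT 180: heading 56 -> 236
    RT 90: heading 236 -> 146
  ]
  -- iteration 4/4 --
  RT 243: heading 146 -> 263
  REPEAT 3 [
    -- iteration 1/3 --
    LT 180: heading 263 -> 83
    RT 90: heading 83 -> 353
    -- iteration 2/3 --
    LT 180: heading 353 -> 173
    RT 90: heading 173 -> 83
    -- iteration 3/3 --
    LT 180: heading 83 -> 263
    RT 90: heading 263 -> 173
  ]
]
FD 11: (0,0) -> (-10.918,1.341) [heading=173, draw]
FD 16: (-10.918,1.341) -> (-26.799,3.29) [heading=173, draw]
FD 16: (-26.799,3.29) -> (-42.679,5.24) [heading=173, draw]
Final: pos=(-42.679,5.24), heading=173, 3 segment(s) drawn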